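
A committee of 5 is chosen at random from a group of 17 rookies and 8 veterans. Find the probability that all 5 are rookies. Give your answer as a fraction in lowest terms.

442/3795

There are C(25,5) = 53130 possible selections.
Selections with all rookies: C(17,5) = 6188.
Probability = 6188/53130 = 442/3795.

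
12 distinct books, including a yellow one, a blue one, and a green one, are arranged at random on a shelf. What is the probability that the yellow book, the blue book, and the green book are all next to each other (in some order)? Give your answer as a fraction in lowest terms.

There are 12! = 479001600 arrangements.
Treat the three as one block: 10! placements × 3! orders within the block = 3628800·6 = 21772800.
Probability = 21772800/479001600 = 1/22.

1/22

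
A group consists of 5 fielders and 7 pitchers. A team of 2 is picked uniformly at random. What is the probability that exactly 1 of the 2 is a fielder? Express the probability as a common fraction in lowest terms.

35/66

The sample space is all 2-subsets of the 12: C(12,2) = 66.
Selections with exactly 1 fielder: choose 1 of the 5 fielders and 1 of the 7 pitchers, C(5,1)·C(7,1) = 5·7 = 35.
Probability = 35/66.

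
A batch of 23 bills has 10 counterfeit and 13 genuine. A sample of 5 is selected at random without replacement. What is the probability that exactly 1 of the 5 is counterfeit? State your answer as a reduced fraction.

650/3059

Total number of selections: C(23,5) = 33649.
Selections with exactly 1 counterfeit: choose 1 of the 10 counterfeit and 4 of the 13 genuine, C(10,1)·C(13,4) = 10·715 = 7150.
Probability = 7150/33649 = 650/3059.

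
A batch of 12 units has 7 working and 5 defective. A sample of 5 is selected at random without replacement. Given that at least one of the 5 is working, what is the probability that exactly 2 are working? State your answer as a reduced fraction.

Work in counts. Selections with at least one working: C(12,5) − C(5,5) = 792 − 1 = 791.
Of those, selections where exactly 2 are working: C(7,2)·C(5,3) = 21·10 = 210.
Conditional probability = 210/791 = 30/113.

30/113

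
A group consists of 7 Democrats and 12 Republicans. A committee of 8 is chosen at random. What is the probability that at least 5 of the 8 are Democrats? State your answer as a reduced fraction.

283/4199

Total selections: C(19,8) = 75582.
Favorable selections (at least 5 Democrats): C(7,5)·C(12,3) + C(7,6)·C(12,2) + C(7,7)·C(12,1) = 4620 + 462 + 12 = 5094.
Probability = 5094/75582 = 283/4199.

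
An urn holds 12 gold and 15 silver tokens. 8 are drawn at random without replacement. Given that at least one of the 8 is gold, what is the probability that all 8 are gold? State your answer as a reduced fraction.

1/4472

Work in counts. Selections with at least one gold: C(27,8) − C(15,8) = 2220075 − 6435 = 2213640.
Of those, selections where all 8 are gold: C(12,8) = 495.
Conditional probability = 495/2213640 = 1/4472.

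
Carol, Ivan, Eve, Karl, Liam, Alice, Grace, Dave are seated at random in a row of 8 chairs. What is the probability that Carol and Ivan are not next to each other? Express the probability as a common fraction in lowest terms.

3/4

There are 8! = 40320 arrangements.
Arrangements with Carol and Ivan adjacent: 2·7! = 10080.
So not adjacent: 40320 − 10080 = 30240, probability 30240/40320 = 3/4.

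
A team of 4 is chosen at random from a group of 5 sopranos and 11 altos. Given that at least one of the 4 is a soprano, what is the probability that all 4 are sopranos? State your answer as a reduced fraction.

Work in counts. Selections with at least one soprano: C(16,4) − C(11,4) = 1820 − 330 = 1490.
Of those, selections where all 4 are sopranos: C(5,4) = 5.
Conditional probability = 5/1490 = 1/298.

1/298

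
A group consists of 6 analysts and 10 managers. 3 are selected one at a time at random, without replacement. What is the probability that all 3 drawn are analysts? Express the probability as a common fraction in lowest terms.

Multiply the conditional probabilities at each draw: 6/16 · 5/15 · 4/14 = 120/3360 = 1/28.

1/28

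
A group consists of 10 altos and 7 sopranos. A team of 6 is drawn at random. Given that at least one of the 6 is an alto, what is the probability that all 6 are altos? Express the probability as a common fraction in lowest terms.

10/589

Work in counts. Selections with at least one alto: C(17,6) − C(7,6) = 12376 − 7 = 12369.
Of those, selections where all 6 are altos: C(10,6) = 210.
Conditional probability = 210/12369 = 10/589.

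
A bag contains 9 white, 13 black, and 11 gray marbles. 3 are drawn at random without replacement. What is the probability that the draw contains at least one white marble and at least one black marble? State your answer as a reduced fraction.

There are C(33,3) = 5456 possible draws.
By inclusion-exclusion on the complements, draws missing all white or all black: C(24,3) + C(20,3) − C(11,3) = 2024 + 1140 − 165 = 2999.
So draws with at least one of each: 5456 − 2999 = 2457, probability 2457/5456.

2457/5456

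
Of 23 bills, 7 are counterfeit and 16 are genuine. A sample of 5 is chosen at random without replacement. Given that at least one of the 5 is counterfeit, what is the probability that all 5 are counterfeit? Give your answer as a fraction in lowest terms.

Work in counts. Selections with at least one counterfeit: C(23,5) − C(16,5) = 33649 − 4368 = 29281.
Of those, selections where all 5 are counterfeit: C(7,5) = 21.
Conditional probability = 21/29281 = 3/4183.

3/4183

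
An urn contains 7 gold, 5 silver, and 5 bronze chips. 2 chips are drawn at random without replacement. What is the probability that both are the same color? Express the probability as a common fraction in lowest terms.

There are C(17,2) = 136 ways to draw 2 chips.
All same color: C(7,2) + C(5,2) + C(5,2) = 21 + 10 + 10 = 41.
Probability = 41/136.

41/136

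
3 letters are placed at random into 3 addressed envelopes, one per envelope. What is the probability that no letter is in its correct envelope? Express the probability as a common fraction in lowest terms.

There are 3! = 6 assignments.
By inclusion-exclusion, assignments with no fixed points: C(3,0)·3! − C(3,1)·2! + C(3,2)·1! − C(3,3)·0! = 2.
Probability = 2/6 = 1/3.

1/3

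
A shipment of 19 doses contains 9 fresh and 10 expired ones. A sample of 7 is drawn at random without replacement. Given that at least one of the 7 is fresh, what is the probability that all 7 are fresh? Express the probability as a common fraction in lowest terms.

Work in counts. Selections with at least one fresh: C(19,7) − C(10,7) = 50388 − 120 = 50268.
Of those, selections where all 7 are fresh: C(9,7) = 36.
Conditional probability = 36/50268 = 3/4189.

3/4189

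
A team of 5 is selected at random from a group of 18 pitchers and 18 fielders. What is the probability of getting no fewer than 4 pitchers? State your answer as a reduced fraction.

13/77

There are C(36,5) = 376992 ways to choose the 5.
Favorable selections (no fewer than 4 pitchers): C(18,4)·C(18,1) + C(18,5)·C(18,0) = 55080 + 8568 = 63648.
Probability = 63648/376992 = 13/77.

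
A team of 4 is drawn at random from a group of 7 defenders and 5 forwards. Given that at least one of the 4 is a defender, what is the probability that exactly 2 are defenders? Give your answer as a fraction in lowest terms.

3/7

Work in counts. Selections with at least one defender: C(12,4) − C(5,4) = 495 − 5 = 490.
Of those, selections where exactly 2 are defenders: C(7,2)·C(5,2) = 21·10 = 210.
Conditional probability = 210/490 = 3/7.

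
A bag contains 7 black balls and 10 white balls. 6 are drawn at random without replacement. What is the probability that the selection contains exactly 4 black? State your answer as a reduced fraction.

225/1768

The sample space is all 6-subsets of the 17: C(17,6) = 12376.
Selections with exactly 4 black: choose 4 of the 7 black and 2 of the 10 white, C(7,4)·C(10,2) = 35·45 = 1575.
Probability = 1575/12376 = 225/1768.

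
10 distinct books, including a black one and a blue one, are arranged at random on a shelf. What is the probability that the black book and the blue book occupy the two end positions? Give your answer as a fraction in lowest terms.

1/45

There are 10! = 3628800 arrangements.
Place the black book and the blue book at the ends in 2 ways, arrange the remaining 8 in 8! = 40320 ways: 2·40320 = 80640.
Probability = 80640/3628800 = 1/45.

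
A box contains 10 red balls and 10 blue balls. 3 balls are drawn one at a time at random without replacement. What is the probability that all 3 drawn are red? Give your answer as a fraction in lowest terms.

2/19

Multiply the conditional probabilities at each draw: 10/20 · 9/19 · 8/18 = 720/6840 = 2/19.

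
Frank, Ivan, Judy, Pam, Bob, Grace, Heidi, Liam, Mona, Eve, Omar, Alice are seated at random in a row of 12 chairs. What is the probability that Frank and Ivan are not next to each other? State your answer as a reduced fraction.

5/6

There are 12! = 479001600 arrangements.
Arrangements with Frank and Ivan adjacent: 2·11! = 79833600.
So not adjacent: 479001600 − 79833600 = 399168000, probability 399168000/479001600 = 5/6.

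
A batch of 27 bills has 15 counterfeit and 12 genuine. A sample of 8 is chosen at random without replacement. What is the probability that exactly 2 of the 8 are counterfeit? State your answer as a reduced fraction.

There are C(27,8) = 2220075 ways to choose 8 from 27.
Selections with exactly 2 counterfeit: choose 2 of the 15 counterfeit and 6 of the 12 genuine, C(15,2)·C(12,6) = 105·924 = 97020.
Probability = 97020/2220075 = 196/4485.

196/4485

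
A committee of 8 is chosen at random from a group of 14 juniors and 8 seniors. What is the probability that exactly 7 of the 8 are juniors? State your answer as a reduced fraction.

The sample space is all 8-subsets of the 22: C(22,8) = 319770.
Selections with exactly 7 juniors: choose 7 of the 14 juniors and 1 of the 8 seniors, C(14,7)·C(8,1) = 3432·8 = 27456.
Probability = 27456/319770 = 416/4845.

416/4845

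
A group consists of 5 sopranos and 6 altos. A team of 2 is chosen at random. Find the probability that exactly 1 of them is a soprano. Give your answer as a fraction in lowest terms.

There are C(11,2) = 55 ways to choose 2 from 11.
Selections with exactly 1 soprano: choose 1 of the 5 sopranos and 1 of the 6 altos, C(5,1)·C(6,1) = 5·6 = 30.
Probability = 30/55 = 6/11.

6/11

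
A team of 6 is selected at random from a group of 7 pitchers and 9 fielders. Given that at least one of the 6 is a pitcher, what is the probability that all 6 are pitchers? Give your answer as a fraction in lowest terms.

Work in counts. Selections with at least one pitcher: C(16,6) − C(9,6) = 8008 − 84 = 7924.
Of those, selections where all 6 are pitchers: C(7,6) = 7.
Conditional probability = 7/7924 = 1/1132.

1/1132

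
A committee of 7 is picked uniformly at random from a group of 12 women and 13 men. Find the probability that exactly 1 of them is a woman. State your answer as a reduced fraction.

468/10925

There are C(25,7) = 480700 ways to choose 7 from 25.
Selections with exactly 1 woman: choose 1 of the 12 women and 6 of the 13 men, C(12,1)·C(13,6) = 12·1716 = 20592.
Probability = 20592/480700 = 468/10925.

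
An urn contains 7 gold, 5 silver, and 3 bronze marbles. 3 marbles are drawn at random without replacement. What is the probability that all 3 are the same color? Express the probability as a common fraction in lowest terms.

46/455

There are C(15,3) = 455 ways to draw 3 marbles.
All same color: C(7,3) + C(5,3) + C(3,3) = 35 + 10 + 1 = 46.
Probability = 46/455.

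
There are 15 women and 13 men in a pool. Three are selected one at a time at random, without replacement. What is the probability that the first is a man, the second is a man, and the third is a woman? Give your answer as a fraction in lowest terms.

5/42

Multiply the conditional probabilities at each draw: 13/28 · 12/27 · 15/26 = 2340/19656 = 5/42.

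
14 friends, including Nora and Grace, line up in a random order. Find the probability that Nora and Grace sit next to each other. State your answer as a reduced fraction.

1/7

There are 14! = 87178291200 arrangements.
Treat Nora and Grace as a block: 13! arrangements of the blocks × 2 orders within the block = 2·6227020800 = 12454041600.
Probability = 12454041600/87178291200 = 1/7.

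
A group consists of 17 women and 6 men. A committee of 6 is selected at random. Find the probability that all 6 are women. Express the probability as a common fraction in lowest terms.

There are C(23,6) = 100947 possible selections.
Selections with all women: C(17,6) = 12376.
Probability = 12376/100947 = 1768/14421.

1768/14421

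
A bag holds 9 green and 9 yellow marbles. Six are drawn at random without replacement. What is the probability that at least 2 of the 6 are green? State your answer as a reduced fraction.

Total selections: C(18,6) = 18564.
Count the complement (fewer than 2 green): C(9,0)·C(9,6) + C(9,1)·C(9,5) = 84 + 1134 = 1218.
Probability = 1 − 1218/18564 = 17346/18564 = 413/442.

413/442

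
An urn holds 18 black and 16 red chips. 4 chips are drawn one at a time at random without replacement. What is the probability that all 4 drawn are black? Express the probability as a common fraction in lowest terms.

Multiply the conditional probabilities at each draw: 18/34 · 17/33 · 16/32 · 15/31 = 73440/1113024 = 45/682.

45/682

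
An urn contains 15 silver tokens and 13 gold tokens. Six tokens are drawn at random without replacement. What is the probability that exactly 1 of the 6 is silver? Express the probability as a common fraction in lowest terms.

The sample space is all 6-subsets of the 28: C(28,6) = 376740.
Selections with exactly 1 silver: choose 1 of the 15 silver and 5 of the 13 gold, C(15,1)·C(13,5) = 15·1287 = 19305.
Probability = 19305/376740 = 33/644.

33/644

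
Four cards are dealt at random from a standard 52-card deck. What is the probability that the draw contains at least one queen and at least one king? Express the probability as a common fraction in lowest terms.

1332/20825

There are C(52,4) = 270725 possible draws.
By inclusion-exclusion on the complements, draws missing all queens or all kings: C(48,4) + C(48,4) − C(44,4) = 194580 + 194580 − 135751 = 253409.
So draws with at least one of each: 270725 − 253409 = 17316, probability 17316/270725 = 1332/20825.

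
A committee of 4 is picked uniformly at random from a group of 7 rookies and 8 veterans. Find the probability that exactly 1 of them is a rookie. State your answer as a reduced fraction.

The sample space is all 4-subsets of the 15: C(15,4) = 1365.
Selections with exactly 1 rookie: choose 1 of the 7 rookies and 3 of the 8 veterans, C(7,1)·C(8,3) = 7·56 = 392.
Probability = 392/1365 = 56/195.

56/195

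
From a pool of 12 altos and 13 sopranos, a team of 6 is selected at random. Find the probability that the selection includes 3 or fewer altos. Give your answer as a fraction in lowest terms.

1157/1610

Total selections: C(25,6) = 177100.
Favorable selections (3 or fewer altos): C(12,0)·C(13,6) + C(12,1)·C(13,5) + C(12,2)·C(13,4) + C(12,3)·C(13,3) = 1716 + 15444 + 47190 + 62920 = 127270.
Probability = 127270/177100 = 1157/1610.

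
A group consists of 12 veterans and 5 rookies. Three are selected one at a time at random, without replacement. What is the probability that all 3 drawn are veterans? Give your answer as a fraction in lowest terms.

11/34

Multiply the conditional probabilities at each draw: 12/17 · 11/16 · 10/15 = 1320/4080 = 11/34.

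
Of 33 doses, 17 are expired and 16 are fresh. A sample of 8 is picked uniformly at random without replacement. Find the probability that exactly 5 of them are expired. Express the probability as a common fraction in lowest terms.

The sample space is all 8-subsets of the 33: C(33,8) = 13884156.
Selections with exactly 5 expired: choose 5 of the 17 expired and 3 of the 16 fresh, C(17,5)·C(16,3) = 6188·560 = 3465280.
Probability = 3465280/13884156 = 66640/267003.

66640/267003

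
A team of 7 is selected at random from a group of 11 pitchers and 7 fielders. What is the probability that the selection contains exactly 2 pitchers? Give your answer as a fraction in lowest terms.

385/10608

The sample space is all 7-subsets of the 18: C(18,7) = 31824.
Selections with exactly 2 pitchers: choose 2 of the 11 pitchers and 5 of the 7 fielders, C(11,2)·C(7,5) = 55·21 = 1155.
Probability = 1155/31824 = 385/10608.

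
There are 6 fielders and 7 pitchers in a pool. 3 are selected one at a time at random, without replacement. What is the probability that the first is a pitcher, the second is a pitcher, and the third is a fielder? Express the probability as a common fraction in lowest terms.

Multiply the conditional probabilities at each draw: 7/13 · 6/12 · 6/11 = 252/1716 = 21/143.

21/143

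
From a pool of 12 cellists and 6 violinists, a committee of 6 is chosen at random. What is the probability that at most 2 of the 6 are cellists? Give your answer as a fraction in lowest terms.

There are C(18,6) = 18564 ways to choose the 6.
Favorable selections (at most 2 cellists): C(12,0)·C(6,6) + C(12,1)·C(6,5) + C(12,2)·C(6,4) = 1 + 72 + 990 = 1063.
Probability = 1063/18564.

1063/18564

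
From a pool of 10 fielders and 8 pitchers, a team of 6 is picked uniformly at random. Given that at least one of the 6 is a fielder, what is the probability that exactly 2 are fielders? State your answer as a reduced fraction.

Work in counts. Selections with at least one fielder: C(18,6) − C(8,6) = 18564 − 28 = 18536.
Of those, selections where exactly 2 are fielders: C(10,2)·C(8,4) = 45·70 = 3150.
Conditional probability = 3150/18536 = 225/1324.

225/1324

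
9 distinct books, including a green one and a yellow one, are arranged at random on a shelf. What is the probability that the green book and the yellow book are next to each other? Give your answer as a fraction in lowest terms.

There are 9! = 362880 arrangements.
Treat the green book and the yellow book as a block: 8! arrangements of the blocks × 2 orders within the block = 2·40320 = 80640.
Probability = 80640/362880 = 2/9.

2/9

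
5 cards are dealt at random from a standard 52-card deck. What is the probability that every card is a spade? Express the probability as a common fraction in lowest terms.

There are C(52,5) = 2598960 possible 5-card hands.
Hands that are all spades: C(13,5) = 1287.
Probability = 1287/2598960 = 33/66640.

33/66640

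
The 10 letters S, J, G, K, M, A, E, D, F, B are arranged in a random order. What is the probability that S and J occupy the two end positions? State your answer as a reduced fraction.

1/45

There are 10! = 3628800 arrangements.
Place S and J at the ends in 2 ways, arrange the remaining 8 in 8! = 40320 ways: 2·40320 = 80640.
Probability = 80640/3628800 = 1/45.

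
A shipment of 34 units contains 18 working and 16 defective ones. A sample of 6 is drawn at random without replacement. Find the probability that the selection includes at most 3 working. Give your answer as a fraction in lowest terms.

Total selections: C(34,6) = 1344904.
Count the complement (more than 3 working): C(18,4)·C(16,2) + C(18,5)·C(16,1) + C(18,6)·C(16,0) = 367200 + 137088 + 18564 = 522852.
Probability = 1 − 522852/1344904 = 822052/1344904 = 1099/1798.

1099/1798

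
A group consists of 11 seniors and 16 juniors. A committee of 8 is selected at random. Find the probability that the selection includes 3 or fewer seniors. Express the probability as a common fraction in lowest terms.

202/345

There are C(27,8) = 2220075 ways to choose the 8.
Favorable selections (3 or fewer seniors): C(11,0)·C(16,8) + C(11,1)·C(16,7) + C(11,2)·C(16,6) + C(11,3)·C(16,5) = 12870 + 125840 + 440440 + 720720 = 1299870.
Probability = 1299870/2220075 = 202/345.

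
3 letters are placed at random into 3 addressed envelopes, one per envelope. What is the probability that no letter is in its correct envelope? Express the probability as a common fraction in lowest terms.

There are 3! = 6 assignments.
By inclusion-exclusion, assignments with no fixed points: C(3,0)·3! − C(3,1)·2! + C(3,2)·1! − C(3,3)·0! = 2.
Probability = 2/6 = 1/3.

1/3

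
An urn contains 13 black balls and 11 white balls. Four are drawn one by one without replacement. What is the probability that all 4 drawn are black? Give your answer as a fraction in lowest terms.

Multiply the conditional probabilities at each draw: 13/24 · 12/23 · 11/22 · 10/21 = 17160/255024 = 65/966.

65/966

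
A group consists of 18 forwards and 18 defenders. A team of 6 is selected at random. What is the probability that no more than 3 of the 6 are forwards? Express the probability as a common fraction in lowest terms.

3203/4774

There are C(36,6) = 1947792 ways to choose the 6.
Count the complement (more than 3 forwards): C(18,4)·C(18,2) + C(18,5)·C(18,1) + C(18,6)·C(18,0) = 468180 + 154224 + 18564 = 640968.
Probability = 1 − 640968/1947792 = 1306824/1947792 = 3203/4774.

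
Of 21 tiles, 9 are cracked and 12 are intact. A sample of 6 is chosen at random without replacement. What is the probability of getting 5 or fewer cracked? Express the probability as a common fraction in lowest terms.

There are C(21,6) = 54264 ways to choose the 6.
The complement is exactly 6 cracked: C(9,6)·C(12,0) = 84.
Probability = 1 − 84/54264 = 54180/54264 = 645/646.

645/646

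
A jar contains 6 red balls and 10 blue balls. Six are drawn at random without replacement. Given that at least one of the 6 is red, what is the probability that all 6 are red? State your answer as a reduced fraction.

Work in counts. Selections with at least one red: C(16,6) − C(10,6) = 8008 − 210 = 7798.
Of those, selections where all 6 are red: C(6,6) = 1.
Conditional probability = 1/7798.

1/7798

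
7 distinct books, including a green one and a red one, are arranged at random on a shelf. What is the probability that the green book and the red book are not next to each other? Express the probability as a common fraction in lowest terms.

There are 7! = 5040 arrangements.
Arrangements with the green book and the red book adjacent: 2·6! = 1440.
So not adjacent: 5040 − 1440 = 3600, probability 3600/5040 = 5/7.

5/7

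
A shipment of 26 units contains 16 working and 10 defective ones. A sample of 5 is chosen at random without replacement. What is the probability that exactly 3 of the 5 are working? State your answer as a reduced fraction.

1260/3289

The sample space is all 5-subsets of the 26: C(26,5) = 65780.
Selections with exactly 3 working: choose 3 of the 16 working and 2 of the 10 defective, C(16,3)·C(10,2) = 560·45 = 25200.
Probability = 25200/65780 = 1260/3289.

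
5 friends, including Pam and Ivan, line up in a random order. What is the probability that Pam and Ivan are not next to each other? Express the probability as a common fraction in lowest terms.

There are 5! = 120 arrangements.
Arrangements with Pam and Ivan adjacent: 2·4! = 48.
So not adjacent: 120 − 48 = 72, probability 72/120 = 3/5.

3/5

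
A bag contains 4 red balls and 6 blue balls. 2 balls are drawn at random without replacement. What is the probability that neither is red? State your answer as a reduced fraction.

There are C(10,2) = 45 possible selections.
Selections with no red (all blue): C(6,2) = 15.
Probability = 15/45 = 1/3.

1/3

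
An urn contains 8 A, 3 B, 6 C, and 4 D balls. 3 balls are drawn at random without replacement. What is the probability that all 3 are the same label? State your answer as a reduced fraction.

There are C(21,3) = 1330 ways to draw 3 balls.
All same label: C(8,3) + C(3,3) + C(6,3) + C(4,3) = 56 + 1 + 20 + 4 = 81.
Probability = 81/1330.

81/1330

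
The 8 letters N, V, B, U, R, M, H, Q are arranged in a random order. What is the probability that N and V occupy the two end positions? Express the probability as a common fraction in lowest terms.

1/28

There are 8! = 40320 arrangements.
Place N and V at the ends in 2 ways, arrange the remaining 6 in 6! = 720 ways: 2·720 = 1440.
Probability = 1440/40320 = 1/28.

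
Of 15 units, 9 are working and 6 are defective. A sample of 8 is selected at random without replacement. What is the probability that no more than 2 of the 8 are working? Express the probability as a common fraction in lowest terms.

Total selections: C(15,8) = 6435.
Favorable selections (no more than 2 working): C(9,2)·C(6,6) = 36.
Probability = 36/6435 = 4/715.

4/715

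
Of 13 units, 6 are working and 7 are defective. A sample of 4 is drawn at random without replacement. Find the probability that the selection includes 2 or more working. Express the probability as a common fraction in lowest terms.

94/143

Total selections: C(13,4) = 715.
Favorable selections (2 or more working): C(6,2)·C(7,2) + C(6,3)·C(7,1) + C(6,4)·C(7,0) = 315 + 140 + 15 = 470.
Probability = 470/715 = 94/143.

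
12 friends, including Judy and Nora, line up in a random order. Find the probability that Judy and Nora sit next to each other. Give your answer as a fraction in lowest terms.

1/6

There are 12! = 479001600 arrangements.
Treat Judy and Nora as a block: 11! arrangements of the blocks × 2 orders within the block = 2·39916800 = 79833600.
Probability = 79833600/479001600 = 1/6.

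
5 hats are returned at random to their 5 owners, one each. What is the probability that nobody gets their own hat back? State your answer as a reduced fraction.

11/30

There are 5! = 120 assignments.
By inclusion-exclusion, assignments with no fixed points: C(5,0)·5! − C(5,1)·4! + C(5,2)·3! − C(5,3)·2! + C(5,4)·1! − C(5,5)·0! = 44.
Probability = 44/120 = 11/30.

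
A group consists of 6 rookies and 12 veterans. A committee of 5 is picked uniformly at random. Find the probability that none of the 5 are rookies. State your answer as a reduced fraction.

There are C(18,5) = 8568 possible selections.
Selections with no rookies (all veterans): C(12,5) = 792.
Probability = 792/8568 = 11/119.

11/119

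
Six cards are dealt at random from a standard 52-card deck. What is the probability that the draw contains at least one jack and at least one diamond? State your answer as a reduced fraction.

There are C(52,6) = 20358520 possible draws.
By inclusion-exclusion on the complements, draws missing all jacks or all diamonds: C(48,6) + C(39,6) − C(36,6) = 12271512 + 3262623 − 1947792 = 13586343.
So draws with at least one of each: 20358520 − 13586343 = 6772177, probability 6772177/20358520.

6772177/20358520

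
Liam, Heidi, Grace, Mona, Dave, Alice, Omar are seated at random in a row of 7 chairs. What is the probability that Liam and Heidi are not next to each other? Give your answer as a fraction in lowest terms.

There are 7! = 5040 arrangements.
Arrangements with Liam and Heidi adjacent: 2·6! = 1440.
So not adjacent: 5040 − 1440 = 3600, probability 3600/5040 = 5/7.

5/7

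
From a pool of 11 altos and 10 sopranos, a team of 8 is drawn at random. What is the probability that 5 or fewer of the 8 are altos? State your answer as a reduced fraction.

569/646

Total selections: C(21,8) = 203490.
Count the complement (more than 5 altos): C(11,6)·C(10,2) + C(11,7)·C(10,1) + C(11,8)·C(10,0) = 20790 + 3300 + 165 = 24255.
Probability = 1 − 24255/203490 = 179235/203490 = 569/646.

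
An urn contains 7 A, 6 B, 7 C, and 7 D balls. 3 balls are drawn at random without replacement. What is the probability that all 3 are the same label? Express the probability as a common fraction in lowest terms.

5/117

There are C(27,3) = 2925 ways to draw 3 balls.
All same label: C(7,3) + C(6,3) + C(7,3) + C(7,3) = 35 + 20 + 35 + 35 = 125.
Probability = 125/2925 = 5/117.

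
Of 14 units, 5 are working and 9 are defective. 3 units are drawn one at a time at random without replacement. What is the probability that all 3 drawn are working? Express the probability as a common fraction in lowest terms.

Multiply the conditional probabilities at each draw: 5/14 · 4/13 · 3/12 = 60/2184 = 5/182.

5/182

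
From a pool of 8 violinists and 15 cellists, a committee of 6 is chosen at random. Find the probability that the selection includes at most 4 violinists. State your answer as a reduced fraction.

14297/14421

There are C(23,6) = 100947 ways to choose the 6.
Count the complement (more than 4 violinists): C(8,5)·C(15,1) + C(8,6)·C(15,0) = 840 + 28 = 868.
Probability = 1 − 868/100947 = 100079/100947 = 14297/14421.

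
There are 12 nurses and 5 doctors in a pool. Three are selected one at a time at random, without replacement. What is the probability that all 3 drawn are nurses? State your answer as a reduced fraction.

Multiply the conditional probabilities at each draw: 12/17 · 11/16 · 10/15 = 1320/4080 = 11/34.

11/34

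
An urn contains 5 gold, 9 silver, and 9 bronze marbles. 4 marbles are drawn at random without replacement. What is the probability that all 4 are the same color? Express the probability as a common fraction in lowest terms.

There are C(23,4) = 8855 ways to draw 4 marbles.
All same color: C(5,4) + C(9,4) + C(9,4) = 5 + 126 + 126 = 257.
Probability = 257/8855.

257/8855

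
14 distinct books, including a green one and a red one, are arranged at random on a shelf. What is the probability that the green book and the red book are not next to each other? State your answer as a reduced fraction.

6/7

There are 14! = 87178291200 arrangements.
Arrangements with the green book and the red book adjacent: 2·13! = 12454041600.
So not adjacent: 87178291200 − 12454041600 = 74724249600, probability 74724249600/87178291200 = 6/7.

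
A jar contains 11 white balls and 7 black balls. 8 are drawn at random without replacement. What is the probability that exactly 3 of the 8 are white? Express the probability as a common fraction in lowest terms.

35/442

Total number of selections: C(18,8) = 43758.
Selections with exactly 3 white: choose 3 of the 11 white and 5 of the 7 black, C(11,3)·C(7,5) = 165·21 = 3465.
Probability = 3465/43758 = 35/442.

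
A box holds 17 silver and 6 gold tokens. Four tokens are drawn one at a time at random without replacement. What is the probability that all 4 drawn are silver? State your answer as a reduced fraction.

Multiply the conditional probabilities at each draw: 17/23 · 16/22 · 15/21 · 14/20 = 57120/212520 = 68/253.

68/253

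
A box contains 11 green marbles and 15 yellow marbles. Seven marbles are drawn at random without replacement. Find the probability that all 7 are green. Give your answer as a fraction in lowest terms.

3/5980

There are C(26,7) = 657800 possible selections.
Selections with all green: C(11,7) = 330.
Probability = 330/657800 = 3/5980.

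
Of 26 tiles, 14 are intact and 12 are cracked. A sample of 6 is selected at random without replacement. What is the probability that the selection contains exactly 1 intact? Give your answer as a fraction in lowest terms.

The sample space is all 6-subsets of the 26: C(26,6) = 230230.
Selections with exactly 1 intact: choose 1 of the 14 intact and 5 of the 12 cracked, C(14,1)·C(12,5) = 14·792 = 11088.
Probability = 11088/230230 = 72/1495.

72/1495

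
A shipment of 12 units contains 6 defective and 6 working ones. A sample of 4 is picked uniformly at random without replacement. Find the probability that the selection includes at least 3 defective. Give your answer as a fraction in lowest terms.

3/11

Total selections: C(12,4) = 495.
Favorable selections (at least 3 defective): C(6,3)·C(6,1) + C(6,4)·C(6,0) = 120 + 15 = 135.
Probability = 135/495 = 3/11.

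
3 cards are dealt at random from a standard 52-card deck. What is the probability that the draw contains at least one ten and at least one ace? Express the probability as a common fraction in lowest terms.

There are C(52,3) = 22100 possible draws.
By inclusion-exclusion on the complements, draws missing all tens or all aces: C(48,3) + C(48,3) − C(44,3) = 17296 + 17296 − 13244 = 21348.
So draws with at least one of each: 22100 − 21348 = 752, probability 752/22100 = 188/5525.

188/5525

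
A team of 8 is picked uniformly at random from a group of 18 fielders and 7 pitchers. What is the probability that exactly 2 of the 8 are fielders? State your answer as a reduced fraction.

There are C(25,8) = 1081575 ways to choose 8 from 25.
Selections with exactly 2 fielders: choose 2 of the 18 fielders and 6 of the 7 pitchers, C(18,2)·C(7,6) = 153·7 = 1071.
Probability = 1071/1081575 = 119/120175.

119/120175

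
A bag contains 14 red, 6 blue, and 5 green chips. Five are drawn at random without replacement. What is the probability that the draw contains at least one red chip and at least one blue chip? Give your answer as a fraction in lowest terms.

There are C(25,5) = 53130 possible draws.
By inclusion-exclusion on the complements, draws missing all red or all blue: C(11,5) + C(19,5) − C(5,5) = 462 + 11628 − 1 = 12089.
So draws with at least one of each: 53130 − 12089 = 41041, probability 41041/53130 = 533/690.

533/690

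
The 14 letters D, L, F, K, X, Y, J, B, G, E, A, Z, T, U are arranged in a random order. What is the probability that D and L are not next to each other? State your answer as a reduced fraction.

6/7

There are 14! = 87178291200 arrangements.
Arrangements with D and L adjacent: 2·13! = 12454041600.
So not adjacent: 87178291200 − 12454041600 = 74724249600, probability 74724249600/87178291200 = 6/7.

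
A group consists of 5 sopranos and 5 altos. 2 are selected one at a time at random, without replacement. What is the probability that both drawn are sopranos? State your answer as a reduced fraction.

Multiply the conditional probabilities at each draw: 5/10 · 4/9 = 20/90 = 2/9.

2/9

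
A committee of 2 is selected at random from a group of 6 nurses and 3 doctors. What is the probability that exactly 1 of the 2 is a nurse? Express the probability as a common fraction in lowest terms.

Total number of selections: C(9,2) = 36.
Selections with exactly 1 nurse: choose 1 of the 6 nurses and 1 of the 3 doctors, C(6,1)·C(3,1) = 6·3 = 18.
Probability = 18/36 = 1/2.

1/2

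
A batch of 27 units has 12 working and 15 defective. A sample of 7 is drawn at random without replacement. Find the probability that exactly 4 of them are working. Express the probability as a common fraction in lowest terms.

Total number of selections: C(27,7) = 888030.
Selections with exactly 4 working: choose 4 of the 12 working and 3 of the 15 defective, C(12,4)·C(15,3) = 495·455 = 225225.
Probability = 225225/888030 = 35/138.

35/138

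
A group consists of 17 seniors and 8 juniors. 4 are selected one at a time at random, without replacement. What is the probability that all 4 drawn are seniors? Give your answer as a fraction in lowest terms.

238/1265

Multiply the conditional probabilities at each draw: 17/25 · 16/24 · 15/23 · 14/22 = 57120/303600 = 238/1265.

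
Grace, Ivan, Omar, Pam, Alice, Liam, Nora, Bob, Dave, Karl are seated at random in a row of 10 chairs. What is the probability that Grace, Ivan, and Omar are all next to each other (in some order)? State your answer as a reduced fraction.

1/15

There are 10! = 3628800 arrangements.
Treat the three as one block: 8! placements × 3! orders within the block = 40320·6 = 241920.
Probability = 241920/3628800 = 1/15.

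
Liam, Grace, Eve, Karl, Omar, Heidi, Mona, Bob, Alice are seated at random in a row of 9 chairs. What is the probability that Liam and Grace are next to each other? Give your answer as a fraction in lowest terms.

There are 9! = 362880 arrangements.
Treat Liam and Grace as a block: 8! arrangements of the blocks × 2 orders within the block = 2·40320 = 80640.
Probability = 80640/362880 = 2/9.

2/9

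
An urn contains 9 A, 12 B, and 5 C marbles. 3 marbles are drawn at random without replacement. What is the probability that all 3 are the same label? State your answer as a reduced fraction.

157/1300

There are C(26,3) = 2600 ways to draw 3 marbles.
All same label: C(9,3) + C(12,3) + C(5,3) = 84 + 220 + 10 = 314.
Probability = 314/2600 = 157/1300.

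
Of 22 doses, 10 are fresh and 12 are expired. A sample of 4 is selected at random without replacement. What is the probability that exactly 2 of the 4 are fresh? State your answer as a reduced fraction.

The sample space is all 4-subsets of the 22: C(22,4) = 7315.
Selections with exactly 2 fresh: choose 2 of the 10 fresh and 2 of the 12 expired, C(10,2)·C(12,2) = 45·66 = 2970.
Probability = 2970/7315 = 54/133.

54/133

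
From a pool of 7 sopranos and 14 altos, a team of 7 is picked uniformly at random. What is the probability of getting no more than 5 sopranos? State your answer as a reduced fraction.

Total selections: C(21,7) = 116280.
Favorable selections (no more than 5 sopranos): C(7,0)·C(14,7) + C(7,1)·C(14,6) + C(7,2)·C(14,5) + C(7,3)·C(14,4) + C(7,4)·C(14,3) + C(7,5)·C(14,2) = 3432 + 21021 + 42042 + 35035 + 12740 + 1911 = 116181.
Probability = 116181/116280 = 12909/12920.

12909/12920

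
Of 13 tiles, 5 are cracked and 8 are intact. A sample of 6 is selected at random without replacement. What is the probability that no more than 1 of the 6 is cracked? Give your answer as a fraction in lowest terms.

There are C(13,6) = 1716 ways to choose the 6.
Favorable selections (no more than 1 cracked): C(5,0)·C(8,6) + C(5,1)·C(8,5) = 28 + 280 = 308.
Probability = 308/1716 = 7/39.

7/39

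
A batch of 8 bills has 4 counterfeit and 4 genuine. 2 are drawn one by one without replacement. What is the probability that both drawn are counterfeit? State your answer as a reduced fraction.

Multiply the conditional probabilities at each draw: 4/8 · 3/7 = 12/56 = 3/14.

3/14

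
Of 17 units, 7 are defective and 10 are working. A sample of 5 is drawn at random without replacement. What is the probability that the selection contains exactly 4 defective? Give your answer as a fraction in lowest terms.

There are C(17,5) = 6188 ways to choose 5 from 17.
Selections with exactly 4 defective: choose 4 of the 7 defective and 1 of the 10 working, C(7,4)·C(10,1) = 35·10 = 350.
Probability = 350/6188 = 25/442.

25/442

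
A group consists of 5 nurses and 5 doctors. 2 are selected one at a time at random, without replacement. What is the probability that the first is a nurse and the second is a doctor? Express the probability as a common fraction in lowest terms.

5/18

Multiply the conditional probabilities at each draw: 5/10 · 5/9 = 25/90 = 5/18.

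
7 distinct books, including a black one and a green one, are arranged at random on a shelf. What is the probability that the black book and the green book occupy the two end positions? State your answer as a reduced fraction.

1/21

There are 7! = 5040 arrangements.
Place the black book and the green book at the ends in 2 ways, arrange the remaining 5 in 5! = 120 ways: 2·120 = 240.
Probability = 240/5040 = 1/21.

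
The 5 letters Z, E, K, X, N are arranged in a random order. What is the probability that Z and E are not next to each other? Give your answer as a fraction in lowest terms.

3/5

There are 5! = 120 arrangements.
Arrangements with Z and E adjacent: 2·4! = 48.
So not adjacent: 120 − 48 = 72, probability 72/120 = 3/5.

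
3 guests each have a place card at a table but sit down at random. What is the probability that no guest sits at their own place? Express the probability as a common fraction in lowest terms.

1/3

There are 3! = 6 seatings.
By inclusion-exclusion, seatings with no fixed points: C(3,0)·3! − C(3,1)·2! + C(3,2)·1! − C(3,3)·0! = 2.
Probability = 2/6 = 1/3.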